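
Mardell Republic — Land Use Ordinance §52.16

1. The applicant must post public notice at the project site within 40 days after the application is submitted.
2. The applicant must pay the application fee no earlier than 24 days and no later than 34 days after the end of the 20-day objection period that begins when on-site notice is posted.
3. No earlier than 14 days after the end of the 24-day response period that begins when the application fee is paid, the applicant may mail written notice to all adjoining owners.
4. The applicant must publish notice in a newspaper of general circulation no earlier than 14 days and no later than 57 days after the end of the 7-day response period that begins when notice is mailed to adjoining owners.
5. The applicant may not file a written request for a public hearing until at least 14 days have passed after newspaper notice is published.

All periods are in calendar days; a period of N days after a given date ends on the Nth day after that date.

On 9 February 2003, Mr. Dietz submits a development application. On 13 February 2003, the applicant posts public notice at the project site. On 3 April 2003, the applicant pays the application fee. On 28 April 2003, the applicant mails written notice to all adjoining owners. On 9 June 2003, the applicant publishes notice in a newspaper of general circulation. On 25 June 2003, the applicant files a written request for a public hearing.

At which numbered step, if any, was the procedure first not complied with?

(1) due by 9 February 2003 + 40 days = 21 March 2003; 13 February 2003 is within that limit.
(2) the permitted window runs from 5 March 2003 + 24 = 29 March 2003 to 5 March 2003 + 34 = 8 April 2003; done 3 April 2003, which is between those dates.
(3) permitted from 27 April 2003 + 14 days = 11 May 2003 onward; acted on 28 April 2003, 13 days prematurely.
That is the first point of non-compliance.

Step 3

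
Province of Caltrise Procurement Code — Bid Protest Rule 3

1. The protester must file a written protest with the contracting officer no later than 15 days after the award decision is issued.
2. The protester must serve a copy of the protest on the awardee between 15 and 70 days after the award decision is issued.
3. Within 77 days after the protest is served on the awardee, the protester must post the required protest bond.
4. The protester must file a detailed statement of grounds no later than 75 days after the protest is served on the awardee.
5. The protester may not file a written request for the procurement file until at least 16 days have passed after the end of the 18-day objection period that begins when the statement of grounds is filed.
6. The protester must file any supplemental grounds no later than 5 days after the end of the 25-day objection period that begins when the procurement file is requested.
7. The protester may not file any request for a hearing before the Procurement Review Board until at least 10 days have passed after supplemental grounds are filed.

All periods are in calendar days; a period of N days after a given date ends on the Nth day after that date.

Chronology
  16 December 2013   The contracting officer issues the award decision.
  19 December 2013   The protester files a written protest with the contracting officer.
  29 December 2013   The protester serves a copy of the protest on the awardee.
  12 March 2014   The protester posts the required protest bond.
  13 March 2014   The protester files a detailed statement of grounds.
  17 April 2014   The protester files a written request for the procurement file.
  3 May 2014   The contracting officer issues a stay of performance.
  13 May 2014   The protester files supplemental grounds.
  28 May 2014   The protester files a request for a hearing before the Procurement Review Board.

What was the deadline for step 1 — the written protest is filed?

31 December 2013

Step 1 runs from 16 December 2013, when the award decision is issued. 15 days after 16 December 2013 is 31 December 2013.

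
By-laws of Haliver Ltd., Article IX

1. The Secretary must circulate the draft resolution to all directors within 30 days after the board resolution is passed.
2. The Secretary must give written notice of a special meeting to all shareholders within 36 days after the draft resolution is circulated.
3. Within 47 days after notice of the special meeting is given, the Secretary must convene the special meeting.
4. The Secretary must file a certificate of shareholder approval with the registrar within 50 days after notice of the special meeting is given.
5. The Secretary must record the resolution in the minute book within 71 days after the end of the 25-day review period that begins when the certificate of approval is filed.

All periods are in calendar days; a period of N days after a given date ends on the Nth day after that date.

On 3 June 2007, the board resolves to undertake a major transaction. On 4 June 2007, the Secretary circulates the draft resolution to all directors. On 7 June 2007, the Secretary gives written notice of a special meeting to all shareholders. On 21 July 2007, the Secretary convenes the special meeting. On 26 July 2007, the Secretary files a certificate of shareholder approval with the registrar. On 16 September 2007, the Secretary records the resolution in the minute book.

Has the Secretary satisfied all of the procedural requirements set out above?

Step 1: 30 days after 3 June 2007 (when the board resolution is passed) is 3 July 2007; completed 4 June 2007, before the deadline.
Step 2: 36 days after 4 June 2007 (when the draft resolution is circulated) is 10 July 2007; 7 June 2007 is within that limit.
Step 3: 47 days after 7 June 2007 (when notice of the special meeting is given) is 24 July 2007; 21 July 2007 is within that limit.
Step 4: 50 days after 7 June 2007 (when notice of the special meeting is given) is 27 July 2007; completed 26 July 2007, before the deadline.
Step 5: 71 days after 20 August 2007 (end of the 25-day review period, which began when the certificate of approval is filed on 26 July 2007) is 30 October 2007; completed 16 September 2007, before the deadline.

Yes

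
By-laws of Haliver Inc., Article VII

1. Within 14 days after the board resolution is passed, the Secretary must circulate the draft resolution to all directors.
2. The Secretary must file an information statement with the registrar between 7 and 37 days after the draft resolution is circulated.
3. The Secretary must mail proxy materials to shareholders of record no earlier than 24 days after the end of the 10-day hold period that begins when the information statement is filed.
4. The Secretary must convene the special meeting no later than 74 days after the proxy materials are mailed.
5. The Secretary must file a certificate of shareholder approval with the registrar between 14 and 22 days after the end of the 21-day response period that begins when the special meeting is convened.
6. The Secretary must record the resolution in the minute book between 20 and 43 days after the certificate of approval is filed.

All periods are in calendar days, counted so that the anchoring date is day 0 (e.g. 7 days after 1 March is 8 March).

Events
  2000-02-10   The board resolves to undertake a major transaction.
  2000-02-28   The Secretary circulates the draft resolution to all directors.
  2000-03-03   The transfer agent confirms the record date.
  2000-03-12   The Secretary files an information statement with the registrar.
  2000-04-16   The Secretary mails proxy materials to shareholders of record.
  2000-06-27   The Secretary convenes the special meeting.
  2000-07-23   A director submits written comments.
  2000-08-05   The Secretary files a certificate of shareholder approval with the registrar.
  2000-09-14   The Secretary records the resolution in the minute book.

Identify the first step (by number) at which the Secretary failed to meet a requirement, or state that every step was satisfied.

(1) due by 2000-02-10 + 14 days = 2000-02-24; done 2000-02-28 — 4 days late.

Step 1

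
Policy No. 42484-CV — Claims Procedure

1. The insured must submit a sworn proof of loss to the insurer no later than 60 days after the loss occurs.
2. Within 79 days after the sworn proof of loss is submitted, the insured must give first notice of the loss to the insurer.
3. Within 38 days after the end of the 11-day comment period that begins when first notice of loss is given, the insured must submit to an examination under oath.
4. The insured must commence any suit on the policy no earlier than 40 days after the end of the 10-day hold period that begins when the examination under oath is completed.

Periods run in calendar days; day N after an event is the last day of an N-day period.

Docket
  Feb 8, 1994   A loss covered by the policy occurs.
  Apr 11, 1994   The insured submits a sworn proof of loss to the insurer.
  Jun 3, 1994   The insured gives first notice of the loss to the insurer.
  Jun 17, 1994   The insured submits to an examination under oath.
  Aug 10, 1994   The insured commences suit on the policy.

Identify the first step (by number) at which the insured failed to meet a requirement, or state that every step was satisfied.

Step 1

Step 1: 60 days after Feb 8, 1994 (when the loss occurs) is Apr 9, 1994; Apr 11, 1994 misses that deadline by 2 days.
The analysis stops there.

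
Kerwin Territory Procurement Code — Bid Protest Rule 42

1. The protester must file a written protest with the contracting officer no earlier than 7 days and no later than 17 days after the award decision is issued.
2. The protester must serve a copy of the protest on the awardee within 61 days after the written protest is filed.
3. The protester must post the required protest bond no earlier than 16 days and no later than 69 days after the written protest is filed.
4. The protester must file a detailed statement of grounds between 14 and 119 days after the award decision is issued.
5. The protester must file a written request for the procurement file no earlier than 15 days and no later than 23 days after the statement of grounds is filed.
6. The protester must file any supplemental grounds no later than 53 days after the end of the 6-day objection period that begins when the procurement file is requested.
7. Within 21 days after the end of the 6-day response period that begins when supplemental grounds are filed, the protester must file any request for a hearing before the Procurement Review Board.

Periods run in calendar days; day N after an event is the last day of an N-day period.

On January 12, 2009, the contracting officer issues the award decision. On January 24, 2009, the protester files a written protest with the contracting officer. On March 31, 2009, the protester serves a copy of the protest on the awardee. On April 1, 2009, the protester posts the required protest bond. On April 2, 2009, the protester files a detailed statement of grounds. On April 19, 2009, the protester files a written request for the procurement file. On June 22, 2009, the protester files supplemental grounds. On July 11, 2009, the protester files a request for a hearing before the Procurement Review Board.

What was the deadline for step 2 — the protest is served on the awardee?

March 26, 2009

Step 2 runs from January 24, 2009, when the written protest is filed. 61 days after January 24, 2009 is March 26, 2009.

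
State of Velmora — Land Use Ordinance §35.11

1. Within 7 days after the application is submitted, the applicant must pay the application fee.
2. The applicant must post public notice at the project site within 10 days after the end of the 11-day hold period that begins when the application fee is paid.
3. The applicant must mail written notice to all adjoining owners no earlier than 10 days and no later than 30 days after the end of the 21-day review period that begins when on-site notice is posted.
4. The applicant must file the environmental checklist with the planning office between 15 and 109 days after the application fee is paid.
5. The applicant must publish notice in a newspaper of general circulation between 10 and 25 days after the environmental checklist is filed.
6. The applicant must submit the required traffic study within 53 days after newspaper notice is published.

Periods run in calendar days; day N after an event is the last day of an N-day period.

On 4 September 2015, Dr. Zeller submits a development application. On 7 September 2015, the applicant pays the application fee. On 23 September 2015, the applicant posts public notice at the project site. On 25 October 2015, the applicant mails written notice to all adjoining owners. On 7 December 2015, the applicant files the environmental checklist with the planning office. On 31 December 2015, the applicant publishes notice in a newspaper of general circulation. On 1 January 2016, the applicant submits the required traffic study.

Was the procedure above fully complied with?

(1) due by 4 September 2015 + 7 days = 11 September 2015; completed 7 September 2015, before the deadline.
(2) due by 18 September 2015 + 10 days = 28 September 2015; 23 September 2015 is within that limit.
(3) the permitted window runs from 14 October 2015 + 10 = 24 October 2015 to 14 October 2015 + 30 = 13 November 2015; done 25 October 2015, which is between those dates.
(4) the permitted window runs from 7 September 2015 + 15 = 22 September 2015 to 7 September 2015 + 109 = 25 December 2015; done 7 December 2015 — within the window.
(5) the permitted window runs from 7 December 2015 + 10 = 17 December 2015 to 7 December 2015 + 25 = 1 January 2016; 31 December 2015 falls inside that range.
(6) due by 31 December 2015 + 53 days = 22 February 2016; done 1 January 2016 — timely.

Yes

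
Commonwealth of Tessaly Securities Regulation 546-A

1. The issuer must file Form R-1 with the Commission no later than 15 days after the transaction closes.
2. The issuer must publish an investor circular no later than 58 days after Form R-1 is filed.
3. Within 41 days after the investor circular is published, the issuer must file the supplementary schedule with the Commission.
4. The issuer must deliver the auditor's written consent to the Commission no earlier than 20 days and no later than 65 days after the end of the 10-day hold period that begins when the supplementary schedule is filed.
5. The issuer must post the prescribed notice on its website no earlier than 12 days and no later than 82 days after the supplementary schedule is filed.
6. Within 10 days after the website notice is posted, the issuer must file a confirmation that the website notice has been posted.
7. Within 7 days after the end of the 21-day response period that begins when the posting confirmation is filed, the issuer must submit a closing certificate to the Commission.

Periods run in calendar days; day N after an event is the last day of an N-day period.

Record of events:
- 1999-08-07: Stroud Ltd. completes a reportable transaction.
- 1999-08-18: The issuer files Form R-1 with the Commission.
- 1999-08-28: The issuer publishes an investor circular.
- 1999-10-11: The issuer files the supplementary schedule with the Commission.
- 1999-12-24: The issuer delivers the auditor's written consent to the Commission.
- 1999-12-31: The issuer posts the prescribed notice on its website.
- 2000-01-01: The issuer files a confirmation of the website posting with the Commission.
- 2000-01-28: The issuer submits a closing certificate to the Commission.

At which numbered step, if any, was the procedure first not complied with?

Step 3

(1) due by 1999-08-07 + 15 days = 1999-08-22; completed 1999-08-18, before the deadline.
(2) due by 1999-08-18 + 58 days = 1999-10-15; 1999-08-28 is within that limit.
(3) due by 1999-08-28 + 41 days = 1999-10-08; done 1999-10-11 — 3 days late.
No need to go further; step 3 was not satisfied.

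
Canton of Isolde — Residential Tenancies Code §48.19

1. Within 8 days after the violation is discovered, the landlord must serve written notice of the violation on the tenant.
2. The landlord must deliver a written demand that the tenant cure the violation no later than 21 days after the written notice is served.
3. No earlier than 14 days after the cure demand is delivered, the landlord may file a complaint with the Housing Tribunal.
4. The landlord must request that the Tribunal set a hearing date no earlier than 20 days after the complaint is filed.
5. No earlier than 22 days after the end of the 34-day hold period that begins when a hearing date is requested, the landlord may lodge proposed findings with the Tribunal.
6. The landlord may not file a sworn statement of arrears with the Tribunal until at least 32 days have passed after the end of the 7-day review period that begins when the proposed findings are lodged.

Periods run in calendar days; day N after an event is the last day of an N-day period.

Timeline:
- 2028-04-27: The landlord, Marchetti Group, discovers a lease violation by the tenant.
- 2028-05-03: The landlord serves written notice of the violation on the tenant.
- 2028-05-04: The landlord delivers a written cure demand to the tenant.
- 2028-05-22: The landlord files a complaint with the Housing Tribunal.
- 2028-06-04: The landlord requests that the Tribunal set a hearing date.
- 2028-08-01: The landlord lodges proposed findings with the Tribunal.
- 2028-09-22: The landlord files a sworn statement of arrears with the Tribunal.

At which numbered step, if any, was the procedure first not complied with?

Step 1: 8 days after 2028-04-27 (when the violation is discovered) is 2028-05-05; 2028-05-03 is within that limit.
Step 2: 21 days after 2028-05-03 (when the written notice is served) is 2028-05-24; completed 2028-05-04, before the deadline.
Step 3: the earliest permitted date is 14 days after 2028-05-04 (when the cure demand is delivered), i.e. 2028-05-18; done 2028-05-22, after the minimum wait.
Step 4: the earliest permitted date is 20 days after 2028-05-22 (when the complaint is filed), i.e. 2028-06-11; acted on 2028-06-04, 7 days prematurely.

Step 4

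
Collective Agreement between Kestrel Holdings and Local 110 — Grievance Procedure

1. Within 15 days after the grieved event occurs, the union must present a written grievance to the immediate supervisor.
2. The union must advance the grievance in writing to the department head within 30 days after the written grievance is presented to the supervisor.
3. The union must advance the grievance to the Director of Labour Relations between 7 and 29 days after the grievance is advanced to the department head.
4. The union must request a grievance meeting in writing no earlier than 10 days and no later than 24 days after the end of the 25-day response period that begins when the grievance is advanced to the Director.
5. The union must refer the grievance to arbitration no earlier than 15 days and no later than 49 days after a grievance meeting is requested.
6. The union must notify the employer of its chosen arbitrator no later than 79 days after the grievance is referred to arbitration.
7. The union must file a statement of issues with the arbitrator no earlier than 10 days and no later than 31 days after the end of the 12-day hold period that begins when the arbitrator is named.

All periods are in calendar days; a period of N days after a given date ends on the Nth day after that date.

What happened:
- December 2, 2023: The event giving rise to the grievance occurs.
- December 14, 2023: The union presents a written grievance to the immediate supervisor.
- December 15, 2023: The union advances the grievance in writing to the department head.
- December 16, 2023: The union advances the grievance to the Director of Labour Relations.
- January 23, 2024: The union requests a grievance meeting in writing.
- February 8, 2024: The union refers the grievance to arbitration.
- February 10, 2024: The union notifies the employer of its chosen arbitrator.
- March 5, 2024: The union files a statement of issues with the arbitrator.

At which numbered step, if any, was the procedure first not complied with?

Step 3

Step 1: 15 days after December 2, 2023 (when the grieved event occurs) is December 17, 2023; completed December 14, 2023, before the deadline.
Step 2: 30 days after December 14, 2023 (when the written grievance is presented to the supervisor) is January 13, 2024; December 15, 2023 is within that limit.
Step 3: the window is 7–29 days after December 15, 2023 (when the grievance is advanced to the department head), so December 22, 2023 through January 13, 2024; December 16, 2023 is 6 days too early.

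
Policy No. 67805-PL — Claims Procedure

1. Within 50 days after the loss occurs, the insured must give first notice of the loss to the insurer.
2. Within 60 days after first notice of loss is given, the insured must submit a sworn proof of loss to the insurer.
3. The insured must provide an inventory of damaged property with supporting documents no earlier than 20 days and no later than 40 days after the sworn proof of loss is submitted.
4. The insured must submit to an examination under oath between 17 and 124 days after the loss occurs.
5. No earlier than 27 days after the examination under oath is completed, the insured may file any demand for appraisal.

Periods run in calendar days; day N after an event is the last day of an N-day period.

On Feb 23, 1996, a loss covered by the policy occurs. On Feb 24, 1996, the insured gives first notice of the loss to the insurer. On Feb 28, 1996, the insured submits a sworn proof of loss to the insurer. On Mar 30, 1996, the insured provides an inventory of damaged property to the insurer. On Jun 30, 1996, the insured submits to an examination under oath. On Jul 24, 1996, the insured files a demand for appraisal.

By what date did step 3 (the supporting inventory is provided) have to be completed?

Apr 8, 1996

Step 3 runs from Feb 28, 1996, when the sworn proof of loss is submitted. The window is 20–40 days after Feb 28, 1996; it closes on Apr 8, 1996.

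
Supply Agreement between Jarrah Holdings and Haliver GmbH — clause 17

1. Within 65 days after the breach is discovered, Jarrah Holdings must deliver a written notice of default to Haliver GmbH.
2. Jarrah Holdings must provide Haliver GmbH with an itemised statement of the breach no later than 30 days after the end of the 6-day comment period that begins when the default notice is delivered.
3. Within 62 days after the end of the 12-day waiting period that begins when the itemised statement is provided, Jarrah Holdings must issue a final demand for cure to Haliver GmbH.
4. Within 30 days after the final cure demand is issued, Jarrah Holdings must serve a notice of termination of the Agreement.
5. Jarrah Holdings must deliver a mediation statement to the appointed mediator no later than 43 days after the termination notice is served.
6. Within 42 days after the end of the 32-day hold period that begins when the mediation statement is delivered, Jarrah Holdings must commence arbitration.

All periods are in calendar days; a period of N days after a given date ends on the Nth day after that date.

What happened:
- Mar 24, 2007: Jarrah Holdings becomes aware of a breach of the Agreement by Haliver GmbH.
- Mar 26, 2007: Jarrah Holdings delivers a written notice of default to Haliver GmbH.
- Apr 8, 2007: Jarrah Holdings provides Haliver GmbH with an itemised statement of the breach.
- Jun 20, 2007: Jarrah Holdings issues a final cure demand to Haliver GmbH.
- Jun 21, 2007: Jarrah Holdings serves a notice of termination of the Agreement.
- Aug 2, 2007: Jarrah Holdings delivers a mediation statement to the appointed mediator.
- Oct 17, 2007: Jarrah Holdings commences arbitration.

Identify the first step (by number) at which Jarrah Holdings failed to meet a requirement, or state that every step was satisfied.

Step 6

Step 1 — counting 65 days from Mar 24, 2007 (when the breach is discovered) gives a deadline of May 28, 2007; Mar 26, 2007 is within that limit.
Step 2 — counting 30 days from Apr 1, 2007 (end of the 6-day comment period, which began when the default notice is delivered on Mar 26, 2007) gives a deadline of May 1, 2007; done Apr 8, 2007 — timely.
Step 3 — counting 62 days from Apr 20, 2007 (end of the 12-day waiting period, which began when the itemised statement is provided on Apr 8, 2007) gives a deadline of Jun 21, 2007; done Jun 20, 2007 — timely.
Step 4 — counting 30 days from Jun 20, 2007 (when the final cure demand is issued) gives a deadline of Jul 20, 2007; Jun 21, 2007 is within that limit.
Step 5 — counting 43 days from Jun 21, 2007 (when the termination notice is served) gives a deadline of Aug 3, 2007; Aug 2, 2007 is within that limit.
Step 6 — counting 42 days from Sep 3, 2007 (end of the 32-day hold period, which began when the mediation statement is delivered on Aug 2, 2007) gives a deadline of Oct 15, 2007; done Oct 17, 2007 — 2 days late.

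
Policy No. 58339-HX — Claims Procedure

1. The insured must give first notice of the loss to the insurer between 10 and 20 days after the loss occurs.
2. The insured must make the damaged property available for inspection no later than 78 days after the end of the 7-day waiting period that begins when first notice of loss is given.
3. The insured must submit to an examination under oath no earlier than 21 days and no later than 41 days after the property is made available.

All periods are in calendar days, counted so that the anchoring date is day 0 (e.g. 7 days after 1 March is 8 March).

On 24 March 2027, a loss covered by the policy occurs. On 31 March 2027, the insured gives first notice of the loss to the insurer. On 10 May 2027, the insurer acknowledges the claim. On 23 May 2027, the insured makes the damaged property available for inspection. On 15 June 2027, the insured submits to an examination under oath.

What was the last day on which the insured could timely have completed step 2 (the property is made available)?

First notice of loss is given on 31 March 2027; the 7-day waiting period therefore ends 7 April 2027, and step 2 runs from that date. 78 days after 7 April 2027 is 24 June 2027.

24 June 2027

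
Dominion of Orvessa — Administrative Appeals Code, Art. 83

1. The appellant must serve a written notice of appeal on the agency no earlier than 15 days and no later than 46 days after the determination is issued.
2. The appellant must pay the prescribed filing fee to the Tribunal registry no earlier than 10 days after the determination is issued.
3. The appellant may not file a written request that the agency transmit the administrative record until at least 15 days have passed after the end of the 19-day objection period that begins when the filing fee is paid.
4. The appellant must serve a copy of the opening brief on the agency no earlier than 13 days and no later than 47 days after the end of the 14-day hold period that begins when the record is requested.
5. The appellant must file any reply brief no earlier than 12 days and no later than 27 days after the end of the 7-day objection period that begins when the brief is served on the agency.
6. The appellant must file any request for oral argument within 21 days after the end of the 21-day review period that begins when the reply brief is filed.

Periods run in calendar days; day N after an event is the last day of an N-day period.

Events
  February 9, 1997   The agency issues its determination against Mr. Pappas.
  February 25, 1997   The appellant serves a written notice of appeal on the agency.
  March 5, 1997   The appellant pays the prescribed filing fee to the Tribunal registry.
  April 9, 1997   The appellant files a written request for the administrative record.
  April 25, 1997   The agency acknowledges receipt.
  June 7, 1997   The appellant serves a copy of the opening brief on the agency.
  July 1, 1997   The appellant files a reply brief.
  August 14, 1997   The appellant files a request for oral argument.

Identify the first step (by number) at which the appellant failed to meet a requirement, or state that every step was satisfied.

Step 1: the window is 15–46 days after February 9, 1997 (when the determination is issued), so February 24, 1997 through March 27, 1997; February 25, 1997 falls inside that range.
Step 2: the earliest permitted date is 10 days after February 9, 1997 (when the determination is issued), i.e. February 19, 1997; done March 5, 1997, after the minimum wait.
Step 3: the earliest permitted date is 15 days after March 24, 1997 (end of the 19-day objection period, which began when the filing fee is paid on March 5, 1997), i.e. April 8, 1997; done April 9, 1997, after the minimum wait.
Step 4: the window is 13–47 days after April 23, 1997 (end of the 14-day hold period, which began when the record is requested on April 9, 1997), so May 6, 1997 through June 9, 1997; done June 7, 1997 — within the window.
Step 5: the window is 12–27 days after June 14, 1997 (end of the 7-day objection period, which began when the brief is served on the agency on June 7, 1997), so June 26, 1997 through July 11, 1997; July 1, 1997 falls inside that range.
Step 6: 21 days after July 22, 1997 (end of the 21-day review period, which began when the reply brief is filed on July 1, 1997) is August 12, 1997; not done until August 14, 1997, 2 days after the deadline.

Step 6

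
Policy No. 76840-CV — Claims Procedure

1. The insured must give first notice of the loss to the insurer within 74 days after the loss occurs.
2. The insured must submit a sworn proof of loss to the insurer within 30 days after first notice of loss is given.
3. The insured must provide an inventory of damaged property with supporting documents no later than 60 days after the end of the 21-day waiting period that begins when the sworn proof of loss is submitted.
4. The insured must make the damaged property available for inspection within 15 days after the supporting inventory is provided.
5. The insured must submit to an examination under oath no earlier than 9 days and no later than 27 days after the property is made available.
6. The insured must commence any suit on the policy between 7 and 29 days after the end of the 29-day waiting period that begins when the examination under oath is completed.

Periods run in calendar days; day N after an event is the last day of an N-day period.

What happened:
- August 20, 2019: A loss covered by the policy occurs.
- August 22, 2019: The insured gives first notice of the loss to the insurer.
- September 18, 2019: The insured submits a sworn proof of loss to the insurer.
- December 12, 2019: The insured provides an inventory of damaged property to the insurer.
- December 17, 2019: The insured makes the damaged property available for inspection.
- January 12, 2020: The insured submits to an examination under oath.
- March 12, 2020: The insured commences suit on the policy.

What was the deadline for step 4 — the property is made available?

Step 4 runs from December 12, 2019, when the supporting inventory is provided. 15 days after December 12, 2019 is December 27, 2019.

December 27, 2019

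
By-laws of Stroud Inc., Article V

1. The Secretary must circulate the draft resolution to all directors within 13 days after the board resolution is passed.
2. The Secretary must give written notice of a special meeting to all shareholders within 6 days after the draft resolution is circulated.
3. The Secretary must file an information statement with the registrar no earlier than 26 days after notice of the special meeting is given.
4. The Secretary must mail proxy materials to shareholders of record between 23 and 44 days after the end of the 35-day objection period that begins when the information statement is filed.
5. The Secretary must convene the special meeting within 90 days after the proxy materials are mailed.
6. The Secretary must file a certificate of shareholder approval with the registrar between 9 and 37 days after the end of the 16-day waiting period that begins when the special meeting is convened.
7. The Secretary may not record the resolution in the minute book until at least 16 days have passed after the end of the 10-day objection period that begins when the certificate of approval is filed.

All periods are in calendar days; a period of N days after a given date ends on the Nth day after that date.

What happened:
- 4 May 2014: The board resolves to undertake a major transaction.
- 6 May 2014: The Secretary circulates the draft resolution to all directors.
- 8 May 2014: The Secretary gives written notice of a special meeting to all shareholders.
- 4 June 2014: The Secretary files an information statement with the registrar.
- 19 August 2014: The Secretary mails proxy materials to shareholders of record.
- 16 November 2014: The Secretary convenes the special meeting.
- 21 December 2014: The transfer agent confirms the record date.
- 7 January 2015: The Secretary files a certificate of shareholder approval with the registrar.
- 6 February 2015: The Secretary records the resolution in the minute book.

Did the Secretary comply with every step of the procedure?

Yes

Step 1 — counting 13 days from 4 May 2014 (when the board resolution is passed) gives a deadline of 17 May 2014; done 6 May 2014 — timely.
Step 2 — counting 6 days from 6 May 2014 (when the draft resolution is circulated) gives a deadline of 12 May 2014; 8 May 2014 is within that limit.
Step 3 — must wait 26 days from 8 May 2014 (when notice of the special meeting is given), so not before 3 June 2014; done 4 June 2014, after the minimum wait.
Step 4 — 23 and 44 days from 9 July 2014 (end of the 35-day objection period, which began when the information statement is filed on 4 June 2014) are 1 August 2014 and 22 August 2014 respectively; done 19 August 2014 — within the window.
Step 5 — counting 90 days from 19 August 2014 (when the proxy materials are mailed) gives a deadline of 17 November 2014; done 16 November 2014 — timely.
Step 6 — 9 and 37 days from 2 December 2014 (end of the 16-day waiting period, which began when the special meeting is convened on 16 November 2014) are 11 December 2014 and 8 January 2015 respectively; 7 January 2015 falls inside that range.
Step 7 — must wait 16 days from 17 January 2015 (end of the 10-day objection period, which began when the certificate of approval is filed on 7 January 2015), so not before 2 February 2015; 6 February 2015 is on or after that date.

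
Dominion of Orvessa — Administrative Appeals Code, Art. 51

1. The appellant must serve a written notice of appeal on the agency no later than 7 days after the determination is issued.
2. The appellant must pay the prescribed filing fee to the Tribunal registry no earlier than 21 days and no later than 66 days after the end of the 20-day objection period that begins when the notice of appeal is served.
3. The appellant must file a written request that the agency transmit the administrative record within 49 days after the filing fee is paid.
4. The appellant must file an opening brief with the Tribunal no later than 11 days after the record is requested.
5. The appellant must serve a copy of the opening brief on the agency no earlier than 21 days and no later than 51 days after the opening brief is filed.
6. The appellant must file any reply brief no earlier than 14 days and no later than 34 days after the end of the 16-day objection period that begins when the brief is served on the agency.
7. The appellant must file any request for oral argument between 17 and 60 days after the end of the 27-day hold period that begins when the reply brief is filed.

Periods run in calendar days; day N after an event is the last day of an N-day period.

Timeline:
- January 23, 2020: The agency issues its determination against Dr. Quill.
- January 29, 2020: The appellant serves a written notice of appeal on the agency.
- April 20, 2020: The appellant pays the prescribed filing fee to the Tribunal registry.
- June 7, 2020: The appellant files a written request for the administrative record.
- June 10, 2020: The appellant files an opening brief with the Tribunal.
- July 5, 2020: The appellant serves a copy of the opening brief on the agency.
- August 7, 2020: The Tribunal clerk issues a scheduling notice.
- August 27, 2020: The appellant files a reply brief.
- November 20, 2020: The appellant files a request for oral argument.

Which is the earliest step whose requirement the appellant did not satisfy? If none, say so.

Step 6

(1) due by January 23, 2020 + 7 days = January 30, 2020; January 29, 2020 is within that limit.
(2) the permitted window runs from February 18, 2020 + 21 = March 10, 2020 to February 18, 2020 + 66 = April 24, 2020; April 20, 2020 falls inside that range.
(3) due by April 20, 2020 + 49 days = June 8, 2020; June 7, 2020 is within that limit.
(4) due by June 7, 2020 + 11 days = June 18, 2020; June 10, 2020 is within that limit.
(5) the permitted window runs from June 10, 2020 + 21 = July 1, 2020 to June 10, 2020 + 51 = July 31, 2020; July 5, 2020 falls inside that range.
(6) the permitted window runs from July 21, 2020 + 14 = August 4, 2020 to July 21, 2020 + 34 = August 24, 2020; August 27, 2020 is 3 days past the end of the window.
Later steps need not be reached.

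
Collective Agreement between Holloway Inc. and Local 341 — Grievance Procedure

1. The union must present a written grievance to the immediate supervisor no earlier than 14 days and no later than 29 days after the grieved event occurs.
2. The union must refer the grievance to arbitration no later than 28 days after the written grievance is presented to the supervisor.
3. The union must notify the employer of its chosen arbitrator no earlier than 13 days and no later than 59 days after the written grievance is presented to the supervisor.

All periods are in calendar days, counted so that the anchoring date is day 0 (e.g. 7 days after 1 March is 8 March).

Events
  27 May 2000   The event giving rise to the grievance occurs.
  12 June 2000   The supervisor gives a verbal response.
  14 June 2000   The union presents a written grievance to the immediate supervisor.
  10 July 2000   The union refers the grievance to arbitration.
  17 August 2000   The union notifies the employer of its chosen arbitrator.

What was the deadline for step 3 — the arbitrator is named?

12 August 2000

Step 3 runs from 14 June 2000, when the written grievance is presented to the supervisor. The window is 13–59 days after 14 June 2000; it closes on 12 August 2000.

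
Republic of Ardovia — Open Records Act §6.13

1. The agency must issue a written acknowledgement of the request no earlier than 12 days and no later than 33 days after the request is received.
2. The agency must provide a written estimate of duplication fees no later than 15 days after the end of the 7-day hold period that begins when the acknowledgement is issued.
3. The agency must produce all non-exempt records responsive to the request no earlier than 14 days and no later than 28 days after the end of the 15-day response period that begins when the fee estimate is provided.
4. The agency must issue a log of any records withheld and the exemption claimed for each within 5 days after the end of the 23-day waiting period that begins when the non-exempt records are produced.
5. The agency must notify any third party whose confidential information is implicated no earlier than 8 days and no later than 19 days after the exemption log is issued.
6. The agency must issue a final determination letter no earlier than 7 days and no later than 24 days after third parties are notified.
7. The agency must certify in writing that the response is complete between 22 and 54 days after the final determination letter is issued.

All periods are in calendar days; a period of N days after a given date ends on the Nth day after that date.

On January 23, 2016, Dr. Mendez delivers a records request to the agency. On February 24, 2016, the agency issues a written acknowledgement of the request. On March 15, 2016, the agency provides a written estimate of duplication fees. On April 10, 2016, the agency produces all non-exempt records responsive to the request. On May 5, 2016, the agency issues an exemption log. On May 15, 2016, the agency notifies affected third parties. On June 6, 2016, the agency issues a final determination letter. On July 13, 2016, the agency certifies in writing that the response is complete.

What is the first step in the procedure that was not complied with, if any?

Step 3

Step 1: the window is 12–33 days after January 23, 2016 (when the request is received), so February 4, 2016 through February 25, 2016; February 24, 2016 falls inside that range.
Step 2: 15 days after March 2, 2016 (end of the 7-day hold period, which began when the acknowledgement is issued on February 24, 2016) is March 17, 2016; done March 15, 2016 — timely.
Step 3: the window is 14–28 days after March 30, 2016 (end of the 15-day response period, which began when the fee estimate is provided on March 15, 2016), so April 13, 2016 through April 27, 2016; April 10, 2016 is 3 days too early.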